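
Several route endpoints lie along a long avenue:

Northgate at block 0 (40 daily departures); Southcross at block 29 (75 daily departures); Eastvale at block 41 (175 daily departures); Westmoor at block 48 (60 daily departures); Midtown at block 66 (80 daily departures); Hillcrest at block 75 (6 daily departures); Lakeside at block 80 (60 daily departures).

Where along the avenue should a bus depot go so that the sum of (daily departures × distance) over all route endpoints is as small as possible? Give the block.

x = 41

For a sum of weighted absolute distances on a line, the optimum is the weighted median (not the mean). Total weight W = 496; half-weight = 248.
Sort by position and accumulate weight:
  block 0 (Northgate, w=40) → cum 40
  block 29 (Southcross, w=75) → cum 115
  block 41 (Eastvale, w=175) → cum 290  ≥ 248 → median here
  block 48 (Westmoor, w=60) → cum 350
  block 66 (Midtown, w=80) → cum 430
  block 75 (Hillcrest, w=6) → cum 436
  block 80 (Lakeside, w=60) → cum 496
Optimal location: block 41.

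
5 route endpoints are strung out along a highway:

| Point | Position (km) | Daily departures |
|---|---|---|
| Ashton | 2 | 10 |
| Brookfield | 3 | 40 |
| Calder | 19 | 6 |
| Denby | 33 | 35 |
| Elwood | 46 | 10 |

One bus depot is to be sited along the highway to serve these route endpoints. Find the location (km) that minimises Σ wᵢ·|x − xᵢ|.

x = 19

For a sum of weighted absolute distances on a line, the optimum is the weighted median (not the mean). Total weight W = 101; half-weight = 50.5.
Sort by position and accumulate weight:
  km 2 (Ashton, w=10) → cum 10
  km 3 (Brookfield, w=40) → cum 50
  km 19 (Calder, w=6) → cum 56  ≥ 50.5 → median here
  km 33 (Denby, w=35) → cum 91
  km 46 (Elwood, w=10) → cum 101
Optimal location: km 19.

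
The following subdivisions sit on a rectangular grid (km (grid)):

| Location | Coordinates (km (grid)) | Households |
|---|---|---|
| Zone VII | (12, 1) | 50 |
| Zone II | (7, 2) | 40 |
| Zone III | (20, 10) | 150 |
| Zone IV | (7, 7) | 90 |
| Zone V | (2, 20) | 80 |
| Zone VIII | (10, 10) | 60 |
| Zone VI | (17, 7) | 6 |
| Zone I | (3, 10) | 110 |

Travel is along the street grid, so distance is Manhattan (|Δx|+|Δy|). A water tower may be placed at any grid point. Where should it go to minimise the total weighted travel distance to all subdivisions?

Manhattan distance separates: Σwᵢ(|x−xᵢ|+|y−yᵢ|) = Σwᵢ|x−xᵢ| + Σwᵢ|y−yᵢ|, so x and y are optimised independently as 1-D weighted medians.
Total weight W = 586; half = 293.
x-coordinate, sorted with cumulative weight:
  x=2 (Zone V, w=80) cum 80
  x=3 (Zone I, w=110) cum 190
  x=7 (Zone II, w=40) cum 230
  x=7 (Zone IV, w=90) cum 320  ← median
  x=10 (Zone VIII, w=60) cum 380
  x=12 (Zone VII, w=50) cum 430
  x=17 (Zone VI, w=6) cum 436
  x=20 (Zone III, w=150) cum 586
⇒ x* = 7
y-coordinate, sorted with cumulative weight:
  y=1 (Zone VII, w=50) cum 50
  y=2 (Zone II, w=40) cum 90
  y=7 (Zone IV, w=90) cum 180
  y=7 (Zone VI, w=6) cum 186
  y=10 (Zone III, w=150) cum 336  ← median
  y=10 (Zone VIII, w=60) cum 396
  y=10 (Zone I, w=110) cum 506
  y=20 (Zone V, w=80) cum 586
⇒ y* = 10

(7, 10)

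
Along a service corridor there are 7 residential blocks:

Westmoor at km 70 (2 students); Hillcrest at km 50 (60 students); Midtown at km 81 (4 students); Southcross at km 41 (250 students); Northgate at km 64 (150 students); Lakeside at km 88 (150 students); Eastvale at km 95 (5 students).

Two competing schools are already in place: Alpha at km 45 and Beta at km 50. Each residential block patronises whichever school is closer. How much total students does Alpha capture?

250

The indifferent point is the midpoint (45+50)/2 = 47.5; residential blocks left of it (closer to Alpha at 45) go to Alpha, those right go to Beta.
  Southcross at 41 (w=250) → Alpha
  Hillcrest at 50 (w=60) → Beta
  Northgate at 64 (w=150) → Beta
  Westmoor at 70 (w=2) → Beta
  Midtown at 81 (w=4) → Beta
  Lakeside at 88 (w=150) → Beta
  Eastvale at 95 (w=5) → Beta
Alpha captures 250; Beta captures 371.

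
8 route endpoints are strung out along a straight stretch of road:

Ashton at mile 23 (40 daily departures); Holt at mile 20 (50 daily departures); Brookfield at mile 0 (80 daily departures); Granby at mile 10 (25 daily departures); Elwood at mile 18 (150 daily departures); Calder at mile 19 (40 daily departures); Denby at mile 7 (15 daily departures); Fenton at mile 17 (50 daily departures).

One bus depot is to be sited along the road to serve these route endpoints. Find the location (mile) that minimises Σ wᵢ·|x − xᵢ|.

For a sum of weighted absolute distances on a line, the optimum is the weighted median (not the mean). Total weight W = 450; half-weight = 225.
Sort by position and accumulate weight:
  mile 0 (Brookfield, w=80) → cum 80
  mile 7 (Denby, w=15) → cum 95
  mile 10 (Granby, w=25) → cum 120
  mile 17 (Fenton, w=50) → cum 170
  mile 18 (Elwood, w=150) → cum 320  ≥ 225 → median here
  mile 19 (Calder, w=40) → cum 360
  mile 20 (Holt, w=50) → cum 410
  mile 23 (Ashton, w=40) → cum 450
Optimal location: mile 18.

x = 18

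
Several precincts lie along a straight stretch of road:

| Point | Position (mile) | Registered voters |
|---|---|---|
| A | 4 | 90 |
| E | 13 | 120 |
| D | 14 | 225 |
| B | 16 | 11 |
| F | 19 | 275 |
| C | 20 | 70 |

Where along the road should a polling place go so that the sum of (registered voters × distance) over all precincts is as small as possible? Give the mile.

x = 14

For a sum of weighted absolute distances on a line, the optimum is the weighted median (not the mean). Total weight W = 791; half-weight = 395.5.
Sort by position and accumulate weight:
  mile 4 (A, w=90) → cum 90
  mile 13 (E, w=120) → cum 210
  mile 14 (D, w=225) → cum 435  ≥ 395.5 → median here
  mile 16 (B, w=11) → cum 446
  mile 19 (F, w=275) → cum 721
  mile 20 (C, w=70) → cum 791
Optimal location: mile 14.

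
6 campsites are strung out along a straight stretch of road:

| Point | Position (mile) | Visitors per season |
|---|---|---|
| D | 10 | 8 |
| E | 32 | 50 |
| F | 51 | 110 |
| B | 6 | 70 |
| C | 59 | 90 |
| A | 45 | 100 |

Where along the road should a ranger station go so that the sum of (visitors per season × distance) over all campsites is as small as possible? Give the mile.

x = 45

For a sum of weighted absolute distances on a line, the optimum is the weighted median (not the mean). Total weight W = 428; half-weight = 214.
Sort by position and accumulate weight:
  mile 6 (B, w=70) → cum 70
  mile 10 (D, w=8) → cum 78
  mile 32 (E, w=50) → cum 128
  mile 45 (A, w=100) → cum 228  ≥ 214 → median here
  mile 51 (F, w=110) → cum 338
  mile 59 (C, w=90) → cum 428
Optimal location: mile 45.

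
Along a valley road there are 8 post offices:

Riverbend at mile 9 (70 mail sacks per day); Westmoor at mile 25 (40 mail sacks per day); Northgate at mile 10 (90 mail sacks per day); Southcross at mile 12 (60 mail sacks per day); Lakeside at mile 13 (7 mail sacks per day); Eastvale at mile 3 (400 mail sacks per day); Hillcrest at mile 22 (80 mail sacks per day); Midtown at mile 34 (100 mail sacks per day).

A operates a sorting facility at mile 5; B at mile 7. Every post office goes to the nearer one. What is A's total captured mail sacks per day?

The indifferent point is the midpoint (5+7)/2 = 6; post offices left of it (closer to A at 5) go to A, those right go to B.
  Eastvale at 3 (w=400) → A
  Riverbend at 9 (w=70) → B
  Northgate at 10 (w=90) → B
  Southcross at 12 (w=60) → B
  Lakeside at 13 (w=7) → B
  Hillcrest at 22 (w=80) → B
  Westmoor at 25 (w=40) → B
  Midtown at 34 (w=100) → B
A captures 400; B captures 447.

400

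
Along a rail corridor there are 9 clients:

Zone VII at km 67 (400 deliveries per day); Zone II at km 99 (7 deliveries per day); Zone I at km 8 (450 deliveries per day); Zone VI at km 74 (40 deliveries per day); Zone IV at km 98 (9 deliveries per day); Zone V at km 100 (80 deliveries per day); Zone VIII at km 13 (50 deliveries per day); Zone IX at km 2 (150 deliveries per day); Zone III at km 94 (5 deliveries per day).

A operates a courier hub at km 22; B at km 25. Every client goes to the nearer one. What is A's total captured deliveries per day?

The indifferent point is the midpoint (22+25)/2 = 23.5; clients left of it (closer to A at 22) go to A, those right go to B.
  Zone IX at 2 (w=150) → A
  Zone I at 8 (w=450) → A
  Zone VIII at 13 (w=50) → A
  Zone VII at 67 (w=400) → B
  Zone VI at 74 (w=40) → B
  Zone III at 94 (w=5) → B
  Zone IV at 98 (w=9) → B
  Zone II at 99 (w=7) → B
  Zone V at 100 (w=80) → B
A captures 650; B captures 541.

650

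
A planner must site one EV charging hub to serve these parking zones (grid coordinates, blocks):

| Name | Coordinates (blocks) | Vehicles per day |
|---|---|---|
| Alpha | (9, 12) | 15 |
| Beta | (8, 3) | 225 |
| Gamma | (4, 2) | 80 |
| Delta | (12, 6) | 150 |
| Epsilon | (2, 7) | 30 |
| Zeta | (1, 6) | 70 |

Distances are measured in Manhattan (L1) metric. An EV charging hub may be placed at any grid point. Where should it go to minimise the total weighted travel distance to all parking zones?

(8, 3)

Manhattan distance separates: Σwᵢ(|x−xᵢ|+|y−yᵢ|) = Σwᵢ|x−xᵢ| + Σwᵢ|y−yᵢ|, so x and y are optimised independently as 1-D weighted medians.
Total weight W = 570; half = 285.
x-coordinate, sorted with cumulative weight:
  x=1 (Zeta, w=70) cum 70
  x=2 (Epsilon, w=30) cum 100
  x=4 (Gamma, w=80) cum 180
  x=8 (Beta, w=225) cum 405  ← median
  x=9 (Alpha, w=15) cum 420
  x=12 (Delta, w=150) cum 570
⇒ x* = 8
y-coordinate, sorted with cumulative weight:
  y=2 (Gamma, w=80) cum 80
  y=3 (Beta, w=225) cum 305  ← median
  y=6 (Delta, w=150) cum 455
  y=6 (Zeta, w=70) cum 525
  y=7 (Epsilon, w=30) cum 555
  y=12 (Alpha, w=15) cum 570
⇒ y* = 3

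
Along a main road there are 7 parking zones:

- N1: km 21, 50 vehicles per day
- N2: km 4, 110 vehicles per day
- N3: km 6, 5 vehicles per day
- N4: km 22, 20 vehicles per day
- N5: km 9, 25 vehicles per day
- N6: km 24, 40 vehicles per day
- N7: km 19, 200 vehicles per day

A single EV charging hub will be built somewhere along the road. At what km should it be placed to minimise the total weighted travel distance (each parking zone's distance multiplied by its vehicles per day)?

x = 19

For a sum of weighted absolute distances on a line, the optimum is the weighted median (not the mean). Total weight W = 450; half-weight = 225.
Sort by position and accumulate weight:
  km 4 (N2, w=110) → cum 110
  km 6 (N3, w=5) → cum 115
  km 9 (N5, w=25) → cum 140
  km 19 (N7, w=200) → cum 340  ≥ 225 → median here
  km 21 (N1, w=50) → cum 390
  km 22 (N4, w=20) → cum 410
  km 24 (N6, w=40) → cum 450
Optimal location: km 19.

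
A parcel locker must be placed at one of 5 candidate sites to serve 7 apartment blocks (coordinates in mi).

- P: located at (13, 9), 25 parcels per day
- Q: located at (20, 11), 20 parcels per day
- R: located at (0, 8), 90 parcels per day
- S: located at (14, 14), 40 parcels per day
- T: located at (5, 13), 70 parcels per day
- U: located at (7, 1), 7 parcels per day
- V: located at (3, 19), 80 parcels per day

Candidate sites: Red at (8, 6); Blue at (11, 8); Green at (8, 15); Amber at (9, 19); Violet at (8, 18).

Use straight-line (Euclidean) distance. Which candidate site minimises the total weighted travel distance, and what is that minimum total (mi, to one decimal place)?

Total weighted distance at each candidate:
  Red (8, 6): total = 3231.0
  Blue (11, 8): total = 3195.2
  Green (8, 15): total = 2511.2
  Amber (9, 19): total = 3214.8
  Violet (8, 18): total = 2911.5
Minimum is at Green with total 2511.2 mi.

Green, total 2511.2 mi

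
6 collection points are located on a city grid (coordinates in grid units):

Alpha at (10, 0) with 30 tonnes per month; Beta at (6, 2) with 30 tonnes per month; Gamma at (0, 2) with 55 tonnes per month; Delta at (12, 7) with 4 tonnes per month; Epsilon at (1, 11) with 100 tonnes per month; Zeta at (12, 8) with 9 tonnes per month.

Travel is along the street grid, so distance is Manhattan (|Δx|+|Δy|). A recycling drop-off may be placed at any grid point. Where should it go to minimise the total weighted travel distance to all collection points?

Manhattan distance separates: Σwᵢ(|x−xᵢ|+|y−yᵢ|) = Σwᵢ|x−xᵢ| + Σwᵢ|y−yᵢ|, so x and y are optimised independently as 1-D weighted medians.
Total weight W = 228; half = 114.
x-coordinate, sorted with cumulative weight:
  x=0 (Gamma, w=55) cum 55
  x=1 (Epsilon, w=100) cum 155  ← median
  x=6 (Beta, w=30) cum 185
  x=10 (Alpha, w=30) cum 215
  x=12 (Delta, w=4) cum 219
  x=12 (Zeta, w=9) cum 228
⇒ x* = 1
y-coordinate, sorted with cumulative weight:
  y=0 (Alpha, w=30) cum 30
  y=2 (Beta, w=30) cum 60
  y=2 (Gamma, w=55) cum 115  ← median
  y=7 (Delta, w=4) cum 119
  y=8 (Zeta, w=9) cum 128
  y=11 (Epsilon, w=100) cum 228
⇒ y* = 2

(1, 2)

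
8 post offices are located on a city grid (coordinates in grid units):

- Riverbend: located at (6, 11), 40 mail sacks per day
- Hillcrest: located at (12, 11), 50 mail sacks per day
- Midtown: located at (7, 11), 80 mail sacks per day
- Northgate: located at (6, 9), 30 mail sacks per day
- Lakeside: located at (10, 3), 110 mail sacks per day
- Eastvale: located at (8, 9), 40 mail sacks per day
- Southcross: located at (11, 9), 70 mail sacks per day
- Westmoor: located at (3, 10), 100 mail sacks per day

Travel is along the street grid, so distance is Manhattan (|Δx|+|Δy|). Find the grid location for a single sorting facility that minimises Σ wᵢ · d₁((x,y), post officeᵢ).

Manhattan distance separates: Σwᵢ(|x−xᵢ|+|y−yᵢ|) = Σwᵢ|x−xᵢ| + Σwᵢ|y−yᵢ|, so x and y are optimised independently as 1-D weighted medians.
Total weight W = 520; half = 260.
x-coordinate, sorted with cumulative weight:
  x=3 (Westmoor, w=100) cum 100
  x=6 (Riverbend, w=40) cum 140
  x=6 (Northgate, w=30) cum 170
  x=7 (Midtown, w=80) cum 250
  x=8 (Eastvale, w=40) cum 290  ← median
  x=10 (Lakeside, w=110) cum 400
  x=11 (Southcross, w=70) cum 470
  x=12 (Hillcrest, w=50) cum 520
⇒ x* = 8
y-coordinate, sorted with cumulative weight:
  y=3 (Lakeside, w=110) cum 110
  y=9 (Northgate, w=30) cum 140
  y=9 (Eastvale, w=40) cum 180
  y=9 (Southcross, w=70) cum 250
  y=10 (Westmoor, w=100) cum 350  ← median
  y=11 (Riverbend, w=40) cum 390
  y=11 (Hillcrest, w=50) cum 440
  y=11 (Midtown, w=80) cum 520
⇒ y* = 10

(8, 10)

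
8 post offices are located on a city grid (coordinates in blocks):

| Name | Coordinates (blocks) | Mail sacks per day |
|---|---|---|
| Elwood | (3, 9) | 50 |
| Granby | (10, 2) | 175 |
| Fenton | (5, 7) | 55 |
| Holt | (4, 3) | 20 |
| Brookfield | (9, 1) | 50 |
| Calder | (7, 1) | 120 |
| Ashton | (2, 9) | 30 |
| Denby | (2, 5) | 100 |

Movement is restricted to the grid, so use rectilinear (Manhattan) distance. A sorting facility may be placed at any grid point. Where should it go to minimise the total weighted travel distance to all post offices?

Manhattan distance separates: Σwᵢ(|x−xᵢ|+|y−yᵢ|) = Σwᵢ|x−xᵢ| + Σwᵢ|y−yᵢ|, so x and y are optimised independently as 1-D weighted medians.
Total weight W = 600; half = 300.
x-coordinate, sorted with cumulative weight:
  x=2 (Ashton, w=30) cum 30
  x=2 (Denby, w=100) cum 130
  x=3 (Elwood, w=50) cum 180
  x=4 (Holt, w=20) cum 200
  x=5 (Fenton, w=55) cum 255
  x=7 (Calder, w=120) cum 375  ← median
  x=9 (Brookfield, w=50) cum 425
  x=10 (Granby, w=175) cum 600
⇒ x* = 7
y-coordinate, sorted with cumulative weight:
  y=1 (Brookfield, w=50) cum 50
  y=1 (Calder, w=120) cum 170
  y=2 (Granby, w=175) cum 345  ← median
  y=3 (Holt, w=20) cum 365
  y=5 (Denby, w=100) cum 465
  y=7 (Fenton, w=55) cum 520
  y=9 (Elwood, w=50) cum 570
  y=9 (Ashton, w=30) cum 600
⇒ y* = 2

(7, 2)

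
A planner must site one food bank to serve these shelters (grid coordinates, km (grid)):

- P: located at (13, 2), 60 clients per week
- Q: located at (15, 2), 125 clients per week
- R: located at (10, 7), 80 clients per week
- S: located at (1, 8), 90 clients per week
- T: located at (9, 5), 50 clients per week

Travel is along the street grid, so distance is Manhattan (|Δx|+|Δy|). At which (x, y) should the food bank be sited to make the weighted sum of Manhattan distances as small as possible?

Manhattan distance separates: Σwᵢ(|x−xᵢ|+|y−yᵢ|) = Σwᵢ|x−xᵢ| + Σwᵢ|y−yᵢ|, so x and y are optimised independently as 1-D weighted medians.
Total weight W = 405; half = 202.5.
x-coordinate, sorted with cumulative weight:
  x=1 (S, w=90) cum 90
  x=9 (T, w=50) cum 140
  x=10 (R, w=80) cum 220  ← median
  x=13 (P, w=60) cum 280
  x=15 (Q, w=125) cum 405
⇒ x* = 10
y-coordinate, sorted with cumulative weight:
  y=2 (P, w=60) cum 60
  y=2 (Q, w=125) cum 185
  y=5 (T, w=50) cum 235  ← median
  y=7 (R, w=80) cum 315
  y=8 (S, w=90) cum 405
⇒ y* = 5

(10, 5)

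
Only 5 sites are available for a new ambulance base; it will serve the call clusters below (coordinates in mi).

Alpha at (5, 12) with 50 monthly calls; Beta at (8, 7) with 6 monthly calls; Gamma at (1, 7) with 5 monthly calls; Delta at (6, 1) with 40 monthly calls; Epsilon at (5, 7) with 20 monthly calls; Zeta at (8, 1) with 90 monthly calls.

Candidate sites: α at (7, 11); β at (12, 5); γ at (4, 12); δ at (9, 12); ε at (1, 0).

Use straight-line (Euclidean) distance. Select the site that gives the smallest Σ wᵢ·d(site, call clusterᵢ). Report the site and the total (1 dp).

β, total 1520.9 mi

Total weighted distance at each candidate:
  α (7, 11): total = 1568.5
  β (12, 5): total = 1520.9
  γ (4, 12): total = 1720.2
  δ (9, 12): total = 1856.0
  ε (1, 0): total = 1728.5
Minimum is at β with total 1520.9 mi.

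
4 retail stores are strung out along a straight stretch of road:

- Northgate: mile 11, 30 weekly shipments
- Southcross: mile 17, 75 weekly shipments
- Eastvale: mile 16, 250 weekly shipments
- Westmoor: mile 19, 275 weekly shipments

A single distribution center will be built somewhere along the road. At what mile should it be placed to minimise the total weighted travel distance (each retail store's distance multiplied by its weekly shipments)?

x = 17

For a sum of weighted absolute distances on a line, the optimum is the weighted median (not the mean). Total weight W = 630; half-weight = 315.
Sort by position and accumulate weight:
  mile 11 (Northgate, w=30) → cum 30
  mile 16 (Eastvale, w=250) → cum 280
  mile 17 (Southcross, w=75) → cum 355  ≥ 315 → median here
  mile 19 (Westmoor, w=275) → cum 630
Optimal location: mile 17.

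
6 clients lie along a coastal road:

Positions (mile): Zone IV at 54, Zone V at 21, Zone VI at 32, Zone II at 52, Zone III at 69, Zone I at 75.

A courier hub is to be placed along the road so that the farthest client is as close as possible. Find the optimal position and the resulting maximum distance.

The 1-center on a line is the midpoint of the two extreme points: leftmost at 21, rightmost at 75.
Optimal location = (21 + 75)/2 = 48; maximum distance = (75 − 21)/2 = 27.

location 48, max distance 27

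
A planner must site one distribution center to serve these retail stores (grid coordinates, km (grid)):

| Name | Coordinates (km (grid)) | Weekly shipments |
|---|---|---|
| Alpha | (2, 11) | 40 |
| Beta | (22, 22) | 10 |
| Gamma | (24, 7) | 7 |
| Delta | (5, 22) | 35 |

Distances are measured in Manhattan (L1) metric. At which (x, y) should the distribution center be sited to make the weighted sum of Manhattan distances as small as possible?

(5, 11)

Manhattan distance separates: Σwᵢ(|x−xᵢ|+|y−yᵢ|) = Σwᵢ|x−xᵢ| + Σwᵢ|y−yᵢ|, so x and y are optimised independently as 1-D weighted medians.
Total weight W = 92; half = 46.
x-coordinate, sorted with cumulative weight:
  x=2 (Alpha, w=40) cum 40
  x=5 (Delta, w=35) cum 75  ← median
  x=22 (Beta, w=10) cum 85
  x=24 (Gamma, w=7) cum 92
⇒ x* = 5
y-coordinate, sorted with cumulative weight:
  y=7 (Gamma, w=7) cum 7
  y=11 (Alpha, w=40) cum 47  ← median
  y=22 (Beta, w=10) cum 57
  y=22 (Delta, w=35) cum 92
⇒ y* = 11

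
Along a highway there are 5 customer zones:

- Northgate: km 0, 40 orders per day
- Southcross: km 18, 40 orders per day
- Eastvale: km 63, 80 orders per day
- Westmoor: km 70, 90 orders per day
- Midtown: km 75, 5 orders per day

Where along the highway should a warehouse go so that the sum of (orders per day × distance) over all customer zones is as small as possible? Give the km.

For a sum of weighted absolute distances on a line, the optimum is the weighted median (not the mean). Total weight W = 255; half-weight = 127.5.
Sort by position and accumulate weight:
  km 0 (Northgate, w=40) → cum 40
  km 18 (Southcross, w=40) → cum 80
  km 63 (Eastvale, w=80) → cum 160  ≥ 127.5 → median here
  km 70 (Westmoor, w=90) → cum 250
  km 75 (Midtown, w=5) → cum 255
Optimal location: km 63.

x = 63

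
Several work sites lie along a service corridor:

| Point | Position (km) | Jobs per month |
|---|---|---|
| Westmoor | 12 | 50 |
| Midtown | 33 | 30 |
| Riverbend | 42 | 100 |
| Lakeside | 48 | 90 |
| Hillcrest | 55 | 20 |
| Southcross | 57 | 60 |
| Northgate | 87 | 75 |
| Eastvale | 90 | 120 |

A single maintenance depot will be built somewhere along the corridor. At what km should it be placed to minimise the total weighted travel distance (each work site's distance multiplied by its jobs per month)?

x = 55

For a sum of weighted absolute distances on a line, the optimum is the weighted median (not the mean). Total weight W = 545; half-weight = 272.5.
Sort by position and accumulate weight:
  km 12 (Westmoor, w=50) → cum 50
  km 33 (Midtown, w=30) → cum 80
  km 42 (Riverbend, w=100) → cum 180
  km 48 (Lakeside, w=90) → cum 270
  km 55 (Hillcrest, w=20) → cum 290  ≥ 272.5 → median here
  km 57 (Southcross, w=60) → cum 350
  km 87 (Northgate, w=75) → cum 425
  km 90 (Eastvale, w=120) → cum 545
Optimal location: km 55.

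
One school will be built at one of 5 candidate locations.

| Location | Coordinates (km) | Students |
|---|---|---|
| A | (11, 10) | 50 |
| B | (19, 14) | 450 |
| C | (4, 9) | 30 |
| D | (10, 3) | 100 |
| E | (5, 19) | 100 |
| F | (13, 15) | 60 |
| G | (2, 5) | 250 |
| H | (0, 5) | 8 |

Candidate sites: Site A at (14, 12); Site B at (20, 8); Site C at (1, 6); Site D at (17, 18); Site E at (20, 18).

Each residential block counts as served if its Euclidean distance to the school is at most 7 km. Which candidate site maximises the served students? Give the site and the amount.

Site A, covering 560

Coverage radius r = 7 km; a point is covered iff (Δx)²+(Δy)² ≤ 7² = 49.
  Site A (14, 12): covers {A, B, F} → 560
  Site B (20, 8): covers {B} → 450
  Site C (1, 6): covers {C, G, H} → 288
  Site D (17, 18): covers {B, F} → 510
  Site E (20, 18): covers {B} → 450
Maximum coverage at Site A: 560 students.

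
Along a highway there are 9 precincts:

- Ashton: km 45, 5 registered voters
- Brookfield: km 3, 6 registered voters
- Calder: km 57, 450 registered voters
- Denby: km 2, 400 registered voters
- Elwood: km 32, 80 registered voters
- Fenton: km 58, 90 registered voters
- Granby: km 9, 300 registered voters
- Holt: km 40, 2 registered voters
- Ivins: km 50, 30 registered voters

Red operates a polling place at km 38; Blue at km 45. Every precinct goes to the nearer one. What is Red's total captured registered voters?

The indifferent point is the midpoint (38+45)/2 = 41.5; precincts left of it (closer to Red at 38) go to Red, those right go to Blue.
  Denby at 2 (w=400) → Red
  Brookfield at 3 (w=6) → Red
  Granby at 9 (w=300) → Red
  Elwood at 32 (w=80) → Red
  Holt at 40 (w=2) → Red
  Ashton at 45 (w=5) → Blue
  Ivins at 50 (w=30) → Blue
  Calder at 57 (w=450) → Blue
  Fenton at 58 (w=90) → Blue
Red captures 788; Blue captures 575.

788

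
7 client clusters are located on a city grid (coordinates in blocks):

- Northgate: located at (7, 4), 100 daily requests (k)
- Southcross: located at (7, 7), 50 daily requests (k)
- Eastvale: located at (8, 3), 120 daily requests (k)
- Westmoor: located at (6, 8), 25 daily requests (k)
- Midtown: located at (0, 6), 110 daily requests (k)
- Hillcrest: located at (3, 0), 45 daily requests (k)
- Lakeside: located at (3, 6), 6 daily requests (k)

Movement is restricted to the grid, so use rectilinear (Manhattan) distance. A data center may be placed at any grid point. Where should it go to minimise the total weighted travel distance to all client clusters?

Manhattan distance separates: Σwᵢ(|x−xᵢ|+|y−yᵢ|) = Σwᵢ|x−xᵢ| + Σwᵢ|y−yᵢ|, so x and y are optimised independently as 1-D weighted medians.
Total weight W = 456; half = 228.
x-coordinate, sorted with cumulative weight:
  x=0 (Midtown, w=110) cum 110
  x=3 (Hillcrest, w=45) cum 155
  x=3 (Lakeside, w=6) cum 161
  x=6 (Westmoor, w=25) cum 186
  x=7 (Northgate, w=100) cum 286  ← median
  x=7 (Southcross, w=50) cum 336
  x=8 (Eastvale, w=120) cum 456
⇒ x* = 7
y-coordinate, sorted with cumulative weight:
  y=0 (Hillcrest, w=45) cum 45
  y=3 (Eastvale, w=120) cum 165
  y=4 (Northgate, w=100) cum 265  ← median
  y=6 (Midtown, w=110) cum 375
  y=6 (Lakeside, w=6) cum 381
  y=7 (Southcross, w=50) cum 431
  y=8 (Westmoor, w=25) cum 456
⇒ y* = 4

(7, 4)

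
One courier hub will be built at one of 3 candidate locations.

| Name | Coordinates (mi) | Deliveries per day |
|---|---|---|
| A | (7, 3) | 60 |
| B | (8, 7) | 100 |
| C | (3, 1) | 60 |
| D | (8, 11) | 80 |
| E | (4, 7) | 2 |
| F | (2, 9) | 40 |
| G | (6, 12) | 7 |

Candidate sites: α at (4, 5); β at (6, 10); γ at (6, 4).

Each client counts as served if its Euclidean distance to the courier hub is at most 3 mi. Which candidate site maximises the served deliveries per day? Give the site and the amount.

β, covering 87

Coverage radius r = 3 mi; a point is covered iff (Δx)²+(Δy)² ≤ 3² = 9.
  α (4, 5): covers {E} → 2
  β (6, 10): covers {D, G} → 87
  γ (6, 4): covers {A} → 60
Maximum coverage at β: 87 deliveries per day.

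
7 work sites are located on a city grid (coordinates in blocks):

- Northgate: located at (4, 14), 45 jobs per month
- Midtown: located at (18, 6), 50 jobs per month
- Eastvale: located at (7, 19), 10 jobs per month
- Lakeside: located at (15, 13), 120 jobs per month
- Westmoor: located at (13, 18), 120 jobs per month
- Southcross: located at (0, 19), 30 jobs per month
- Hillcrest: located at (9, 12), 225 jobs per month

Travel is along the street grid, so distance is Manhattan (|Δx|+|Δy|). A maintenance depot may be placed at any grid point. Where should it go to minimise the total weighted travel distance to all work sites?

Manhattan distance separates: Σwᵢ(|x−xᵢ|+|y−yᵢ|) = Σwᵢ|x−xᵢ| + Σwᵢ|y−yᵢ|, so x and y are optimised independently as 1-D weighted medians.
Total weight W = 600; half = 300.
x-coordinate, sorted with cumulative weight:
  x=0 (Southcross, w=30) cum 30
  x=4 (Northgate, w=45) cum 75
  x=7 (Eastvale, w=10) cum 85
  x=9 (Hillcrest, w=225) cum 310  ← median
  x=13 (Westmoor, w=120) cum 430
  x=15 (Lakeside, w=120) cum 550
  x=18 (Midtown, w=50) cum 600
⇒ x* = 9
y-coordinate, sorted with cumulative weight:
  y=6 (Midtown, w=50) cum 50
  y=12 (Hillcrest, w=225) cum 275
  y=13 (Lakeside, w=120) cum 395  ← median
  y=14 (Northgate, w=45) cum 440
  y=18 (Westmoor, w=120) cum 560
  y=19 (Eastvale, w=10) cum 570
  y=19 (Southcross, w=30) cum 600
⇒ y* = 13

(9, 13)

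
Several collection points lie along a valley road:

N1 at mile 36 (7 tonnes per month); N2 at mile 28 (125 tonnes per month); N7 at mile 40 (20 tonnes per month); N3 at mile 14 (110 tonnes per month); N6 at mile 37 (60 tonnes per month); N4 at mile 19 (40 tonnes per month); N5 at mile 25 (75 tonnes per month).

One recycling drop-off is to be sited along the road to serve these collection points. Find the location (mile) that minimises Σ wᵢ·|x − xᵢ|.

For a sum of weighted absolute distances on a line, the optimum is the weighted median (not the mean). Total weight W = 437; half-weight = 218.5.
Sort by position and accumulate weight:
  mile 14 (N3, w=110) → cum 110
  mile 19 (N4, w=40) → cum 150
  mile 25 (N5, w=75) → cum 225  ≥ 218.5 → median here
  mile 28 (N2, w=125) → cum 350
  mile 36 (N1, w=7) → cum 357
  mile 37 (N6, w=60) → cum 417
  mile 40 (N7, w=20) → cum 437
Optimal location: mile 25.

x = 25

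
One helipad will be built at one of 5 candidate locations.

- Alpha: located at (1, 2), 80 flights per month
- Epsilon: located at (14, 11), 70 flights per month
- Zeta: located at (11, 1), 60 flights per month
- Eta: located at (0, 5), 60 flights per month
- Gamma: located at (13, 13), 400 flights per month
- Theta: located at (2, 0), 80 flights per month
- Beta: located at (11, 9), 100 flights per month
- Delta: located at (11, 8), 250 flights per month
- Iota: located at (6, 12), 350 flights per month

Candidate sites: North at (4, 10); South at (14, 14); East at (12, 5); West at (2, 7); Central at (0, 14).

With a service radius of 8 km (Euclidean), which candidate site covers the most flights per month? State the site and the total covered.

South, covering 820

Coverage radius r = 8 km; a point is covered iff (Δx)²+(Δy)² ≤ 8² = 64.
  North (4, 10): covers {Eta, Beta, Delta, Iota} → 760
  South (14, 14): covers {Epsilon, Gamma, Beta, Delta} → 820
  East (12, 5): covers {Epsilon, Zeta, Beta, Delta} → 480
  West (2, 7): covers {Alpha, Eta, Theta, Iota} → 570
  Central (0, 14): covers {Iota} → 350
Maximum coverage at South: 820 flights per month.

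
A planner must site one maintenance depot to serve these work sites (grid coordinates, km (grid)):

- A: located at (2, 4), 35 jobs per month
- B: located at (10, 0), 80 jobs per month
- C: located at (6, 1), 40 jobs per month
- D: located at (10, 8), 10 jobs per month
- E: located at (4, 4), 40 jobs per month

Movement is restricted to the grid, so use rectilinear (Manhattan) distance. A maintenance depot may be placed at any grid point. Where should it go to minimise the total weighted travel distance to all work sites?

(6, 1)

Manhattan distance separates: Σwᵢ(|x−xᵢ|+|y−yᵢ|) = Σwᵢ|x−xᵢ| + Σwᵢ|y−yᵢ|, so x and y are optimised independently as 1-D weighted medians.
Total weight W = 205; half = 102.5.
x-coordinate, sorted with cumulative weight:
  x=2 (A, w=35) cum 35
  x=4 (E, w=40) cum 75
  x=6 (C, w=40) cum 115  ← median
  x=10 (B, w=80) cum 195
  x=10 (D, w=10) cum 205
⇒ x* = 6
y-coordinate, sorted with cumulative weight:
  y=0 (B, w=80) cum 80
  y=1 (C, w=40) cum 120  ← median
  y=4 (A, w=35) cum 155
  y=4 (E, w=40) cum 195
  y=8 (D, w=10) cum 205
⇒ y* = 1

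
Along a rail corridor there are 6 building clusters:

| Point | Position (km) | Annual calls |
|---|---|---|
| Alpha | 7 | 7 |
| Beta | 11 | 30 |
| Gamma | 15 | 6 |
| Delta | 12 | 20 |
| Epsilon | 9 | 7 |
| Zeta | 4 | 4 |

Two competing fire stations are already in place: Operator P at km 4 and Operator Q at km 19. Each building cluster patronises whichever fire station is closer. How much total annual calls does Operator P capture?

The indifferent point is the midpoint (4+19)/2 = 11.5; building clusters left of it (closer to Operator P at 4) go to Operator P, those right go to Operator Q.
  Zeta at 4 (w=4) → Operator P
  Alpha at 7 (w=7) → Operator P
  Epsilon at 9 (w=7) → Operator P
  Beta at 11 (w=30) → Operator P
  Delta at 12 (w=20) → Operator Q
  Gamma at 15 (w=6) → Operator Q
Operator P captures 48; Operator Q captures 26.

48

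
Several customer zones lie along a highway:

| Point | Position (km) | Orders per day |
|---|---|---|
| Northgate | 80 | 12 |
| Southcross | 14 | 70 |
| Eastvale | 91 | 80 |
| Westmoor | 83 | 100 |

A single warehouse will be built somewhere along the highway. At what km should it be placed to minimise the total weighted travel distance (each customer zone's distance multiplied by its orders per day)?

For a sum of weighted absolute distances on a line, the optimum is the weighted median (not the mean). Total weight W = 262; half-weight = 131.
Sort by position and accumulate weight:
  km 14 (Southcross, w=70) → cum 70
  km 80 (Northgate, w=12) → cum 82
  km 83 (Westmoor, w=100) → cum 182  ≥ 131 → median here
  km 91 (Eastvale, w=80) → cum 262
Optimal location: km 83.

x = 83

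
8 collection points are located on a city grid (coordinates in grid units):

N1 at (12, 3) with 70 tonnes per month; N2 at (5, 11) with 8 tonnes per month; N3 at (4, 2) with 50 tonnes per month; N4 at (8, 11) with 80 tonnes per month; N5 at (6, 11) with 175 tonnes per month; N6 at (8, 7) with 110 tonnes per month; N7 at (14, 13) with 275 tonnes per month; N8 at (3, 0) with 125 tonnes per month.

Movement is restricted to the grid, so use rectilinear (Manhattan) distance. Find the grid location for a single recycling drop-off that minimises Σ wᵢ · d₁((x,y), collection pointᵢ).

(8, 11)

Manhattan distance separates: Σwᵢ(|x−xᵢ|+|y−yᵢ|) = Σwᵢ|x−xᵢ| + Σwᵢ|y−yᵢ|, so x and y are optimised independently as 1-D weighted medians.
Total weight W = 893; half = 446.5.
x-coordinate, sorted with cumulative weight:
  x=3 (N8, w=125) cum 125
  x=4 (N3, w=50) cum 175
  x=5 (N2, w=8) cum 183
  x=6 (N5, w=175) cum 358
  x=8 (N4, w=80) cum 438
  x=8 (N6, w=110) cum 548  ← median
  x=12 (N1, w=70) cum 618
  x=14 (N7, w=275) cum 893
⇒ x* = 8
y-coordinate, sorted with cumulative weight:
  y=0 (N8, w=125) cum 125
  y=2 (N3, w=50) cum 175
  y=3 (N1, w=70) cum 245
  y=7 (N6, w=110) cum 355
  y=11 (N2, w=8) cum 363
  y=11 (N4, w=80) cum 443
  y=11 (N5, w=175) cum 618  ← median
  y=13 (N7, w=275) cum 893
⇒ y* = 11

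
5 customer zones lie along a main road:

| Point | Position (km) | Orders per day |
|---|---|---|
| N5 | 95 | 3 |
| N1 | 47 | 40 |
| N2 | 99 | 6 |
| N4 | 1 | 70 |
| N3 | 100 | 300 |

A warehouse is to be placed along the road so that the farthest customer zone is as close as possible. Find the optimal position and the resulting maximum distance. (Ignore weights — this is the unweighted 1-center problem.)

location 50.5, max distance 49.5

The 1-center on a line is the midpoint of the two extreme points: leftmost at 1, rightmost at 100.
Optimal location = (1 + 100)/2 = 50.5; maximum distance = (100 − 1)/2 = 49.5.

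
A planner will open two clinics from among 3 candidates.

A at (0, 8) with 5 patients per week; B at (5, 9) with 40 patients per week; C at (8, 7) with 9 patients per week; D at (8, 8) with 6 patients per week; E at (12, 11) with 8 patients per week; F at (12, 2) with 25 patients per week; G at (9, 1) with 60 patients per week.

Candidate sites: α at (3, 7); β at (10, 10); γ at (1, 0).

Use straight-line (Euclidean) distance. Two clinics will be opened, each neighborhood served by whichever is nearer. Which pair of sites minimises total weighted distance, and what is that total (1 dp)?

Evaluate every pair (each demand assigned to the nearer of the two):
  {α, β}: total = 911.5
  {β, γ}: total = 1001.5
  {α, γ}: total = 1024.5
Best pair: {α, β} with total 911.5.

{α, β}, total 911.5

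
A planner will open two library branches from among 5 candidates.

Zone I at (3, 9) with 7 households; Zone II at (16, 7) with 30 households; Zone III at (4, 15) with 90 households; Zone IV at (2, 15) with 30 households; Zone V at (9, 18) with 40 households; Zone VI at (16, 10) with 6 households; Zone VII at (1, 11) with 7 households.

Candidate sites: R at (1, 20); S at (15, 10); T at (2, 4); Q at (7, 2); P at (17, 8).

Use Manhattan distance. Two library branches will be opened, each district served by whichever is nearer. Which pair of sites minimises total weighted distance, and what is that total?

Evaluate every pair (each demand assigned to the nearer of the two):
  {R, P}: total = 1532
  {R, S}: total = 1580
  {R, Q}: total = 1962
  {R, T}: total = 2028
  {S, T}: total = 2284
  {T, P}: total = 2396
  {S, P}: total = 2802
  {T, Q}: total = 2840
  {S, Q}: total = 2848
  {Q, P}: total = 2960
Best pair: {R, P} with total 1532.

{R, P}, total 1532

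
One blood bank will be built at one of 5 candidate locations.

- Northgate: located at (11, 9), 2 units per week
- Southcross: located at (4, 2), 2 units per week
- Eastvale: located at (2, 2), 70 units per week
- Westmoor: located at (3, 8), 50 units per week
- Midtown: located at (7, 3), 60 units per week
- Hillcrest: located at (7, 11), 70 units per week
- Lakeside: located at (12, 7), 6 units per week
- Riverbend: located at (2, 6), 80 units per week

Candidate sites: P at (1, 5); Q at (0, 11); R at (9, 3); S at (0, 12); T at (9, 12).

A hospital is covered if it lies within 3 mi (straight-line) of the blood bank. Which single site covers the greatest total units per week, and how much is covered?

P, covering 80

Coverage radius r = 3 mi; a point is covered iff (Δx)²+(Δy)² ≤ 3² = 9.
  P (1, 5): covers {Riverbend} → 80
  Q (0, 11): covers {none} → 0
  R (9, 3): covers {Midtown} → 60
  S (0, 12): covers {none} → 0
  T (9, 12): covers {Hillcrest} → 70
Maximum coverage at P: 80 units per week.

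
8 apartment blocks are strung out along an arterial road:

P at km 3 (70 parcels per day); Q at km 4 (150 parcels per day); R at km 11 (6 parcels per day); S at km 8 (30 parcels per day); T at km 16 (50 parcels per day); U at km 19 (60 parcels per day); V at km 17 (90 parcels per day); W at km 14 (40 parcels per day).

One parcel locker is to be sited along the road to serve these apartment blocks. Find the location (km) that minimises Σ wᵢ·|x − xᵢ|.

For a sum of weighted absolute distances on a line, the optimum is the weighted median (not the mean). Total weight W = 496; half-weight = 248.
Sort by position and accumulate weight:
  km 3 (P, w=70) → cum 70
  km 4 (Q, w=150) → cum 220
  km 8 (S, w=30) → cum 250  ≥ 248 → median here
  km 11 (R, w=6) → cum 256
  km 14 (W, w=40) → cum 296
  km 16 (T, w=50) → cum 346
  km 17 (V, w=90) → cum 436
  km 19 (U, w=60) → cum 496
Optimal location: km 8.

x = 8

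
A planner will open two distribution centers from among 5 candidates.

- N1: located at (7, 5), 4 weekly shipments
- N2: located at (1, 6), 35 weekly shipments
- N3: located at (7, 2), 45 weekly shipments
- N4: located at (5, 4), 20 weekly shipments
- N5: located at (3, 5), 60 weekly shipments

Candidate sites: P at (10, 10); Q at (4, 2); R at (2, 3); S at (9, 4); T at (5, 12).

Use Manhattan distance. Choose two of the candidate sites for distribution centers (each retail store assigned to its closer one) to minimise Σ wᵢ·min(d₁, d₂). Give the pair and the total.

{Q, R}, total 539

Evaluate every pair (each demand assigned to the nearer of the two):
  {Q, R}: total = 539
  {R, S}: total = 592
  {Q, S}: total = 692
  {P, R}: total = 698
  {R, T}: total = 698
  {P, Q}: total = 704
  {Q, T}: total = 704
  {P, S}: total = 1042
  {S, T}: total = 1042
  {P, T}: total = 1577
Best pair: {Q, R} with total 539.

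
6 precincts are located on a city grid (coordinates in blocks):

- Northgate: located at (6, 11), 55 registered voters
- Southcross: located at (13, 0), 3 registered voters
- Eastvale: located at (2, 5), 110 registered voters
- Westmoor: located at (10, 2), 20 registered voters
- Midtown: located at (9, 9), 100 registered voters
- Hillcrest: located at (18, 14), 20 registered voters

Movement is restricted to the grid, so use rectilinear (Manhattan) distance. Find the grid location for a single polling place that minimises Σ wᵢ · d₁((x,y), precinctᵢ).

(6, 9)

Manhattan distance separates: Σwᵢ(|x−xᵢ|+|y−yᵢ|) = Σwᵢ|x−xᵢ| + Σwᵢ|y−yᵢ|, so x and y are optimised independently as 1-D weighted medians.
Total weight W = 308; half = 154.
x-coordinate, sorted with cumulative weight:
  x=2 (Eastvale, w=110) cum 110
  x=6 (Northgate, w=55) cum 165  ← median
  x=9 (Midtown, w=100) cum 265
  x=10 (Westmoor, w=20) cum 285
  x=13 (Southcross, w=3) cum 288
  x=18 (Hillcrest, w=20) cum 308
⇒ x* = 6
y-coordinate, sorted with cumulative weight:
  y=0 (Southcross, w=3) cum 3
  y=2 (Westmoor, w=20) cum 23
  y=5 (Eastvale, w=110) cum 133
  y=9 (Midtown, w=100) cum 233  ← median
  y=11 (Northgate, w=55) cum 288
  y=14 (Hillcrest, w=20) cum 308
⇒ y* = 9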